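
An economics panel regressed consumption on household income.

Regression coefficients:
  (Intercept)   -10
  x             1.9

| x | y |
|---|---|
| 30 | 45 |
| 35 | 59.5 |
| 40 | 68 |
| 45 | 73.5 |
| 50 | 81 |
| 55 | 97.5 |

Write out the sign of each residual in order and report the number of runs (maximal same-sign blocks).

4 runs

x=30: ŷ = -10 + 1.9·30 = 47; r = 45 − 47 = -2
x=35: ŷ = -10 + 1.9·35 = 56.5; r = 59.5 − 56.5 = 3
x=40: ŷ = -10 + 1.9·40 = 66; r = 68 − 66 = 2
x=45: ŷ = -10 + 1.9·45 = 75.5; r = 73.5 − 75.5 = -2
x=50: ŷ = -10 + 1.9·50 = 85; r = 81 − 85 = -4
x=55: ŷ = -10 + 1.9·55 = 94.5; r = 97.5 − 94.5 = 3
Signs: − + + − − +
Runs: −×1, +×2, −×2, +×1 → 4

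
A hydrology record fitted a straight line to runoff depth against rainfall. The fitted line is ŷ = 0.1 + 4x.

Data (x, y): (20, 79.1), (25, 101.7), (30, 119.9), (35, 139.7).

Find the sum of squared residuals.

x=20: ŷ = 0.1 + 4·20 = 80.1; r = 79.1 − 80.1 = -1
x=25: ŷ = 0.1 + 4·25 = 100.1; r = 101.7 − 100.1 = 1.6
x=30: ŷ = 0.1 + 4·30 = 120.1; r = 119.9 − 120.1 = -0.2
x=35: ŷ = 0.1 + 4·35 = 140.1; r = 139.7 − 140.1 = -0.4
SSE = 1 + 2.56 + 0.04 + 0.16 = 3.76

SSE = 3.76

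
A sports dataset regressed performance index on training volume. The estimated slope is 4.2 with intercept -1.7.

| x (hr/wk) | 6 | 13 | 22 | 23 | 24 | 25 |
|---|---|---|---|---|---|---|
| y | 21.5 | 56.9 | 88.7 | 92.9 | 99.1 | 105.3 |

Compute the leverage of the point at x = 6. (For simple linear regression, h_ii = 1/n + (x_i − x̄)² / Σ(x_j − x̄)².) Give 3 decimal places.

h = 0.733

x̄ = (6 + 13 + 22 + 23 + 24 + 25)/6 = 18.8333
Σ(x − x̄)² = 164.694 + 34.0278 + 10.0278 + 17.3611 + 26.6944 + 38.0278 = 290.833
h = 1/6 + (-12.8333)²/290.833 = 0.166667 + 0.566285 = 0.733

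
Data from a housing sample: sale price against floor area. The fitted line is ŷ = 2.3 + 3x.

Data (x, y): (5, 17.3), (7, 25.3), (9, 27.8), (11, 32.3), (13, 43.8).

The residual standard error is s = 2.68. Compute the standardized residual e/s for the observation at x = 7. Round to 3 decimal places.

0.746

ŷ = 2.3 + 3·7 = 23.3
e = 25.3 − 23.3 = 2
e/s = 2 / 2.68 = 0.746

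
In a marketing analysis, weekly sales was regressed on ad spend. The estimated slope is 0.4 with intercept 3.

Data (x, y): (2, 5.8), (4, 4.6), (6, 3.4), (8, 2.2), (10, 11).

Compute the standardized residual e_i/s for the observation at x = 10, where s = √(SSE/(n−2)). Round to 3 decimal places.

1.095

x=2: ŷ = 3 + 0.4·2 = 3.8; e = 5.8 − 3.8 = 2
x=4: ŷ = 3 + 0.4·4 = 4.6; e = 4.6 − 4.6 = 0
x=6: ŷ = 3 + 0.4·6 = 5.4; e = 3.4 − 5.4 = -2
x=8: ŷ = 3 + 0.4·8 = 6.2; e = 2.2 − 6.2 = -4
x=10: ŷ = 3 + 0.4·10 = 7; e = 11 − 7 = 4
SSE = 4 + 0 + 4 + 16 + 16 = 40
s = √(40/3) = 3.65148
e/s = 4 / 3.65148 = 1.095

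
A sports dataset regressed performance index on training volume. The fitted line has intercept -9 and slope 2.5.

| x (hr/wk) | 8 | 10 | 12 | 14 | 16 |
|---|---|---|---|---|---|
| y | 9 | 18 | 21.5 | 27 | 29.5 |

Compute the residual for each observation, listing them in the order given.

-2, 2, 0.5, 1, -1.5

x=8: ŷ = -9 + 2.5·8 = 11; e = 9 − 11 = -2
x=10: ŷ = -9 + 2.5·10 = 16; e = 18 − 16 = 2
x=12: ŷ = -9 + 2.5·12 = 21; e = 21.5 − 21 = 0.5
x=14: ŷ = -9 + 2.5·14 = 26; e = 27 − 26 = 1
x=16: ŷ = -9 + 2.5·16 = 31; e = 29.5 − 31 = -1.5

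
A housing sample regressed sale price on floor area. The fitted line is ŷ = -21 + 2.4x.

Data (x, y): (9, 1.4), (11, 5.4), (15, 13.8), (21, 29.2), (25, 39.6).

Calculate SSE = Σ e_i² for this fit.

x=9: ŷ = -21 + 2.4·9 = 0.6; e = 1.4 − 0.6 = 0.8
x=11: ŷ = -21 + 2.4·11 = 5.4; e = 5.4 − 5.4 = 0
x=15: ŷ = -21 + 2.4·15 = 15; e = 13.8 − 15 = -1.2
x=21: ŷ = -21 + 2.4·21 = 29.4; e = 29.2 − 29.4 = -0.2
x=25: ŷ = -21 + 2.4·25 = 39; e = 39.6 − 39 = 0.6
SSE = 0.64 + 0 + 1.44 + 0.04 + 0.36 = 2.48

SSE = 2.48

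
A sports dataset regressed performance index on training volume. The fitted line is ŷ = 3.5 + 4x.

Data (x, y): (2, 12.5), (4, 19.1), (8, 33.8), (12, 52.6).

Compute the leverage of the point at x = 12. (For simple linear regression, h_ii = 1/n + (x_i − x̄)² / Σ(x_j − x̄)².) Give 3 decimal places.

x̄ = (2 + 4 + 8 + 12)/4 = 6.5
Σ(x − x̄)² = 20.25 + 6.25 + 2.25 + 30.25 = 59
h = 1/4 + (5.5)²/59 = 0.25 + 0.512712 = 0.763

h = 0.763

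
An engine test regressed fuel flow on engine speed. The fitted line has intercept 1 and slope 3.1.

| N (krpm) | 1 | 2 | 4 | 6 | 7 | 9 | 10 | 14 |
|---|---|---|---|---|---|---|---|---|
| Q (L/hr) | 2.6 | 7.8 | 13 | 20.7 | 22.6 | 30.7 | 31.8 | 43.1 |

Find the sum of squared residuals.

N=1: Q̂ = 1 + 3.1·1 = 4.1; r = 2.6 − 4.1 = -1.5
N=2: Q̂ = 1 + 3.1·2 = 7.2; r = 7.8 − 7.2 = 0.6
N=4: Q̂ = 1 + 3.1·4 = 13.4; r = 13 − 13.4 = -0.4
N=6: Q̂ = 1 + 3.1·6 = 19.6; r = 20.7 − 19.6 = 1.1
N=7: Q̂ = 1 + 3.1·7 = 22.7; r = 22.6 − 22.7 = -0.1
N=9: Q̂ = 1 + 3.1·9 = 28.9; r = 30.7 − 28.9 = 1.8
N=10: Q̂ = 1 + 3.1·10 = 32; r = 31.8 − 32 = -0.2
N=14: Q̂ = 1 + 3.1·14 = 44.4; r = 43.1 − 44.4 = -1.3
SSE = 2.25 + 0.36 + 0.16 + 1.21 + 0.01 + 3.24 + 0.04 + 1.69 = 8.96

SSE = 8.96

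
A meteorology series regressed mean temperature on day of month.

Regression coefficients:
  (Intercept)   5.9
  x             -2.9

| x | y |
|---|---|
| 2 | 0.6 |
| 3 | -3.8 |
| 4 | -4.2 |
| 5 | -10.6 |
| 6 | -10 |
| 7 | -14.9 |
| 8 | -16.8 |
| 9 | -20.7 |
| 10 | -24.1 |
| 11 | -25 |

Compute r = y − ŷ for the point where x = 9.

ŷ = 5.9 − 2.9·9 = -20.2
r = -20.7 − (-20.2) = -0.5

r = -0.5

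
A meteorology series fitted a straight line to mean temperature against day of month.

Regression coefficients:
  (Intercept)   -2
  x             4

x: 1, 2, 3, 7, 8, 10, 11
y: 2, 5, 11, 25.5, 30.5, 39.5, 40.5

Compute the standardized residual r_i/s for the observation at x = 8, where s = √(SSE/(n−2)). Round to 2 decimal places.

0.42

x=1: ŷ = -2 + 4·1 = 2; r = 2 − 2 = 0
x=2: ŷ = -2 + 4·2 = 6; r = 5 − 6 = -1
x=3: ŷ = -2 + 4·3 = 10; r = 11 − 10 = 1
x=7: ŷ = -2 + 4·7 = 26; r = 25.5 − 26 = -0.5
x=8: ŷ = -2 + 4·8 = 30; r = 30.5 − 30 = 0.5
x=10: ŷ = -2 + 4·10 = 38; r = 39.5 − 38 = 1.5
x=11: ŷ = -2 + 4·11 = 42; r = 40.5 − 42 = -1.5
SSE = 0 + 1 + 1 + 0.25 + 0.25 + 2.25 + 2.25 = 7
s = √(7/5) = 1.18322
r/s = 0.5 / 1.18322 = 0.42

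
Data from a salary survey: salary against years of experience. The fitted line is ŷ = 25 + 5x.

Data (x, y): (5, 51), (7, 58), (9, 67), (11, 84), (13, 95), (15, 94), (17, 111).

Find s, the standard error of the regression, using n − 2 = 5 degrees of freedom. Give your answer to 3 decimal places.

x=5: ŷ = 25 + 5·5 = 50; e = 51 − 50 = 1
x=7: ŷ = 25 + 5·7 = 60; e = 58 − 60 = -2
x=9: ŷ = 25 + 5·9 = 70; e = 67 − 70 = -3
x=11: ŷ = 25 + 5·11 = 80; e = 84 − 80 = 4
x=13: ŷ = 25 + 5·13 = 90; e = 95 − 90 = 5
x=15: ŷ = 25 + 5·15 = 100; e = 94 − 100 = -6
x=17: ŷ = 25 + 5·17 = 110; e = 111 − 110 = 1
SSE = 1 + 4 + 9 + 16 + 25 + 36 + 1 = 92
s = √(92/5) = √18.4 ≈ 4.290

s = 4.290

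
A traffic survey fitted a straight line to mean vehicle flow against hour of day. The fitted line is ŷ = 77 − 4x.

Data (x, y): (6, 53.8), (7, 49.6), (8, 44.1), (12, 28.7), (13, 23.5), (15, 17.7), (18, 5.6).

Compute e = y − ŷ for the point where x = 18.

e = 0.6

ŷ = 77 − 4·18 = 5
e = 5.6 − 5 = 0.6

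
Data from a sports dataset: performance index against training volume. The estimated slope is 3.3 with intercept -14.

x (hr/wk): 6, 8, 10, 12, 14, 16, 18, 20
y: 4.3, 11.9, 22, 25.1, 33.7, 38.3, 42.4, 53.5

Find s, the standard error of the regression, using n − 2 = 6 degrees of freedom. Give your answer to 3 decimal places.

s = 2.062

x=6: ŷ = -14 + 3.3·6 = 5.8; r = 4.3 − 5.8 = -1.5
x=8: ŷ = -14 + 3.3·8 = 12.4; r = 11.9 − 12.4 = -0.5
x=10: ŷ = -14 + 3.3·10 = 19; r = 22 − 19 = 3
x=12: ŷ = -14 + 3.3·12 = 25.6; r = 25.1 − 25.6 = -0.5
x=14: ŷ = -14 + 3.3·14 = 32.2; r = 33.7 − 32.2 = 1.5
x=16: ŷ = -14 + 3.3·16 = 38.8; r = 38.3 − 38.8 = -0.5
x=18: ŷ = -14 + 3.3·18 = 45.4; r = 42.4 − 45.4 = -3
x=20: ŷ = -14 + 3.3·20 = 52; r = 53.5 − 52 = 1.5
SSE = 2.25 + 0.25 + 9 + 0.25 + 2.25 + 0.25 + 9 + 2.25 = 25.5
s = √(25.5/6) = √4.25 ≈ 2.062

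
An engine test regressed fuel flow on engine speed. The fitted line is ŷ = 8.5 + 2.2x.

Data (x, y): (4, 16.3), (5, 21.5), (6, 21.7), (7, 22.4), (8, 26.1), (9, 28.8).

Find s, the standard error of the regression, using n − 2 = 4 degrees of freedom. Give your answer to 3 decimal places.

x=4: ŷ = 8.5 + 2.2·4 = 17.3; r = 16.3 − 17.3 = -1
x=5: ŷ = 8.5 + 2.2·5 = 19.5; r = 21.5 − 19.5 = 2
x=6: ŷ = 8.5 + 2.2·6 = 21.7; r = 21.7 − 21.7 = 0
x=7: ŷ = 8.5 + 2.2·7 = 23.9; r = 22.4 − 23.9 = -1.5
x=8: ŷ = 8.5 + 2.2·8 = 26.1; r = 26.1 − 26.1 = 0
x=9: ŷ = 8.5 + 2.2·9 = 28.3; r = 28.8 − 28.3 = 0.5
SSE = 1 + 4 + 0 + 2.25 + 0 + 0.25 = 7.5
s = √(7.5/4) = √1.875 ≈ 1.369

s = 1.369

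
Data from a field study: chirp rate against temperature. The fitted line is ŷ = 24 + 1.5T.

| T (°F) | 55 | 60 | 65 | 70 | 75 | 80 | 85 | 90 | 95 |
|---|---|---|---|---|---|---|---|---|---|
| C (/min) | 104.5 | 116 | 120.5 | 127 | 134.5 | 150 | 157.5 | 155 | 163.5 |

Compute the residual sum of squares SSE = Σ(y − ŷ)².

SSE = 114

T=55: ŷ = 24 + 1.5·55 = 106.5; r = 104.5 − 106.5 = -2
T=60: ŷ = 24 + 1.5·60 = 114; r = 116 − 114 = 2
T=65: ŷ = 24 + 1.5·65 = 121.5; r = 120.5 − 121.5 = -1
T=70: ŷ = 24 + 1.5·70 = 129; r = 127 − 129 = -2
T=75: ŷ = 24 + 1.5·75 = 136.5; r = 134.5 − 136.5 = -2
T=80: ŷ = 24 + 1.5·80 = 144; r = 150 − 144 = 6
T=85: ŷ = 24 + 1.5·85 = 151.5; r = 157.5 − 151.5 = 6
T=90: ŷ = 24 + 1.5·90 = 159; r = 155 − 159 = -4
T=95: ŷ = 24 + 1.5·95 = 166.5; r = 163.5 − 166.5 = -3
SSE = 4 + 4 + 1 + 4 + 4 + 36 + 36 + 16 + 9 = 114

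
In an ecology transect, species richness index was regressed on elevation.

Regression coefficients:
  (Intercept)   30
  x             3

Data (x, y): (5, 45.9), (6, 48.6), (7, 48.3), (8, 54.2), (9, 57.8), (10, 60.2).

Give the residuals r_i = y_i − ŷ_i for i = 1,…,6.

x=5: ŷ = 30 + 3·5 = 45; r = 45.9 − 45 = 0.9
x=6: ŷ = 30 + 3·6 = 48; r = 48.6 − 48 = 0.6
x=7: ŷ = 30 + 3·7 = 51; r = 48.3 − 51 = -2.7
x=8: ŷ = 30 + 3·8 = 54; r = 54.2 − 54 = 0.2
x=9: ŷ = 30 + 3·9 = 57; r = 57.8 − 57 = 0.8
x=10: ŷ = 30 + 3·10 = 60; r = 60.2 − 60 = 0.2

0.9, 0.6, -2.7, 0.2, 0.8, 0.2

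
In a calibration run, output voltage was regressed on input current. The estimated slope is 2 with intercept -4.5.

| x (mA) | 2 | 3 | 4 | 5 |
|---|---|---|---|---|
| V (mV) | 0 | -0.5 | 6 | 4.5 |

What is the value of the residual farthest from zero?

r = 2.5

x=2: V̂ = -4.5 + 2·2 = -0.5; r = 0 − (-0.5) = 0.5
x=3: V̂ = -4.5 + 2·3 = 1.5; r = -0.5 − 1.5 = -2
x=4: V̂ = -4.5 + 2·4 = 3.5; r = 6 − 3.5 = 2.5
x=5: V̂ = -4.5 + 2·5 = 5.5; r = 4.5 − 5.5 = -1
Largest |r| is 2.5 at x = 4, residual 2.5.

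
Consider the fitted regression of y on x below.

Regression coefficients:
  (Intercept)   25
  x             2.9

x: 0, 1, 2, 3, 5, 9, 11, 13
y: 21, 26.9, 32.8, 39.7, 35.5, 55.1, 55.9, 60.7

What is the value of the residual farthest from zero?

x=0: ŷ = 25 + 2.9·0 = 25; e = 21 − 25 = -4
x=1: ŷ = 25 + 2.9·1 = 27.9; e = 26.9 − 27.9 = -1
x=2: ŷ = 25 + 2.9·2 = 30.8; e = 32.8 − 30.8 = 2
x=3: ŷ = 25 + 2.9·3 = 33.7; e = 39.7 − 33.7 = 6
x=5: ŷ = 25 + 2.9·5 = 39.5; e = 35.5 − 39.5 = -4
x=9: ŷ = 25 + 2.9·9 = 51.1; e = 55.1 − 51.1 = 4
x=11: ŷ = 25 + 2.9·11 = 56.9; e = 55.9 − 56.9 = -1
x=13: ŷ = 25 + 2.9·13 = 62.7; e = 60.7 − 62.7 = -2
Largest |e| is 6 at x = 3, residual 6.

e = 6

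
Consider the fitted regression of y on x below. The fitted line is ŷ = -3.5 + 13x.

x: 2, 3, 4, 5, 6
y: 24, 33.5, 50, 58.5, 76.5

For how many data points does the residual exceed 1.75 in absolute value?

3

x=2: ŷ = -3.5 + 13·2 = 22.5; r = 24 − 22.5 = 1.5
x=3: ŷ = -3.5 + 13·3 = 35.5; r = 33.5 − 35.5 = -2
x=4: ŷ = -3.5 + 13·4 = 48.5; r = 50 − 48.5 = 1.5
x=5: ŷ = -3.5 + 13·5 = 61.5; r = 58.5 − 61.5 = -3
x=6: ŷ = -3.5 + 13·6 = 74.5; r = 76.5 − 74.5 = 2
|r| > 1.75: x=3 (|r|=2), x=5 (|r|=3), x=6 (|r|=2) → 3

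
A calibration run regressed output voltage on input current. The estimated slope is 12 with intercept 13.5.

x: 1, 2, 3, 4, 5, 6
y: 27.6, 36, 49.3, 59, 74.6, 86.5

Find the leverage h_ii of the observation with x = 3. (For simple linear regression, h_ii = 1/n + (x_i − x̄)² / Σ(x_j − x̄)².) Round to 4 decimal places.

x̄ = (1 + 2 + 3 + 4 + 5 + 6)/6 = 3.5
Σ(x − x̄)² = 6.25 + 2.25 + 0.25 + 0.25 + 2.25 + 6.25 = 17.5
h = 1/6 + (-0.5)²/17.5 = 0.166667 + 0.0142857 = 0.1810

h = 0.1810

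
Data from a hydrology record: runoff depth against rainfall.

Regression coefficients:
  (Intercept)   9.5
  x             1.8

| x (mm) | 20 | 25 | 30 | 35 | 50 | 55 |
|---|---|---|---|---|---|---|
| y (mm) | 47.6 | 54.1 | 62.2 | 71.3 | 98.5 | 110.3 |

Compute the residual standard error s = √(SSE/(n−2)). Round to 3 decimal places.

s = 1.728

x=20: ŷ = 9.5 + 1.8·20 = 45.5; e = 47.6 − 45.5 = 2.1
x=25: ŷ = 9.5 + 1.8·25 = 54.5; e = 54.1 − 54.5 = -0.4
x=30: ŷ = 9.5 + 1.8·30 = 63.5; e = 62.2 − 63.5 = -1.3
x=35: ŷ = 9.5 + 1.8·35 = 72.5; e = 71.3 − 72.5 = -1.2
x=50: ŷ = 9.5 + 1.8·50 = 99.5; e = 98.5 − 99.5 = -1
x=55: ŷ = 9.5 + 1.8·55 = 108.5; e = 110.3 − 108.5 = 1.8
SSE = 4.41 + 0.16 + 1.69 + 1.44 + 1 + 3.24 = 11.94
s = √(11.94/4) = √2.985 ≈ 1.728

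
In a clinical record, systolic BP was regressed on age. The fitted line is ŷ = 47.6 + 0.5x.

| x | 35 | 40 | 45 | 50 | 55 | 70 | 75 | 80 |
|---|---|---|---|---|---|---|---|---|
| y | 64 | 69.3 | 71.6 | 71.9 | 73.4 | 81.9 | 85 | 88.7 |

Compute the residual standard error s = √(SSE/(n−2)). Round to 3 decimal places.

x=35: ŷ = 47.6 + 0.5·35 = 65.1; r = 64 − 65.1 = -1.1
x=40: ŷ = 47.6 + 0.5·40 = 67.6; r = 69.3 − 67.6 = 1.7
x=45: ŷ = 47.6 + 0.5·45 = 70.1; r = 71.6 − 70.1 = 1.5
x=50: ŷ = 47.6 + 0.5·50 = 72.6; r = 71.9 − 72.6 = -0.7
x=55: ŷ = 47.6 + 0.5·55 = 75.1; r = 73.4 − 75.1 = -1.7
x=70: ŷ = 47.6 + 0.5·70 = 82.6; r = 81.9 − 82.6 = -0.7
x=75: ŷ = 47.6 + 0.5·75 = 85.1; r = 85 − 85.1 = -0.1
x=80: ŷ = 47.6 + 0.5·80 = 87.6; r = 88.7 − 87.6 = 1.1
SSE = 1.21 + 2.89 + 2.25 + 0.49 + 2.89 + 0.49 + 0.01 + 1.21 = 11.44
s = √(11.44/6) = √1.90667 ≈ 1.381

s = 1.381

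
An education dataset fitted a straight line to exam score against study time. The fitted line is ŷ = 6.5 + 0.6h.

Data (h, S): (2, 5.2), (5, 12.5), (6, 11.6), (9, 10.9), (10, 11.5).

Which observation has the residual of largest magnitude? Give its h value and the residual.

h=2: ŷ = 6.5 + 0.6·2 = 7.7; r = 5.2 − 7.7 = -2.5
h=5: ŷ = 6.5 + 0.6·5 = 9.5; r = 12.5 − 9.5 = 3
h=6: ŷ = 6.5 + 0.6·6 = 10.1; r = 11.6 − 10.1 = 1.5
h=9: ŷ = 6.5 + 0.6·9 = 11.9; r = 10.9 − 11.9 = -1
h=10: ŷ = 6.5 + 0.6·10 = 12.5; r = 11.5 − 12.5 = -1
Largest |r| is 3 at h = 5, residual 3.

h = 5, r = 3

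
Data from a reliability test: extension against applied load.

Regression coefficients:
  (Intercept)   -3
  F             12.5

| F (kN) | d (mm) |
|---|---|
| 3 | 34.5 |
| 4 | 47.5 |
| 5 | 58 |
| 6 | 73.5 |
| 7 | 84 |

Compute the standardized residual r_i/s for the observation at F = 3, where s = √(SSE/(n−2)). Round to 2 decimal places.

0.00

F=3: ŷ = -3 + 12.5·3 = 34.5; r = 34.5 − 34.5 = 0
F=4: ŷ = -3 + 12.5·4 = 47; r = 47.5 − 47 = 0.5
F=5: ŷ = -3 + 12.5·5 = 59.5; r = 58 − 59.5 = -1.5
F=6: ŷ = -3 + 12.5·6 = 72; r = 73.5 − 72 = 1.5
F=7: ŷ = -3 + 12.5·7 = 84.5; r = 84 − 84.5 = -0.5
SSE = 0 + 0.25 + 2.25 + 2.25 + 0.25 = 5
s = √(5/3) = 1.29099
r/s = 0 / 1.29099 = 0.00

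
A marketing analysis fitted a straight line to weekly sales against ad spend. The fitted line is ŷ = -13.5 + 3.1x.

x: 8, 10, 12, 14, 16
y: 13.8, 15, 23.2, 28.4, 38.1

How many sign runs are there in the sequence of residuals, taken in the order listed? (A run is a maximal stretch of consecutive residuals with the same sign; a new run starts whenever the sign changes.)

3 runs

x=8: ŷ = -13.5 + 3.1·8 = 11.3; r = 13.8 − 11.3 = 2.5
x=10: ŷ = -13.5 + 3.1·10 = 17.5; r = 15 − 17.5 = -2.5
x=12: ŷ = -13.5 + 3.1·12 = 23.7; r = 23.2 − 23.7 = -0.5
x=14: ŷ = -13.5 + 3.1·14 = 29.9; r = 28.4 − 29.9 = -1.5
x=16: ŷ = -13.5 + 3.1·16 = 36.1; r = 38.1 − 36.1 = 2
Signs: + − − − +
Runs: +×1, −×3, +×1 → 3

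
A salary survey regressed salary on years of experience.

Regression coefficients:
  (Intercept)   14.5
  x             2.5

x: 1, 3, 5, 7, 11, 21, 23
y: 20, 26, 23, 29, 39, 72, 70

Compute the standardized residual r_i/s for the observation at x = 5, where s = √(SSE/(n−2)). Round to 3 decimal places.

x=1: ŷ = 14.5 + 2.5·1 = 17; r = 20 − 17 = 3
x=3: ŷ = 14.5 + 2.5·3 = 22; r = 26 − 22 = 4
x=5: ŷ = 14.5 + 2.5·5 = 27; r = 23 − 27 = -4
x=7: ŷ = 14.5 + 2.5·7 = 32; r = 29 − 32 = -3
x=11: ŷ = 14.5 + 2.5·11 = 42; r = 39 − 42 = -3
x=21: ŷ = 14.5 + 2.5·21 = 67; r = 72 − 67 = 5
x=23: ŷ = 14.5 + 2.5·23 = 72; r = 70 − 72 = -2
SSE = 9 + 16 + 16 + 9 + 9 + 25 + 4 = 88
s = √(88/5) = 4.19524
r/s = -4 / 4.19524 = -0.953

-0.953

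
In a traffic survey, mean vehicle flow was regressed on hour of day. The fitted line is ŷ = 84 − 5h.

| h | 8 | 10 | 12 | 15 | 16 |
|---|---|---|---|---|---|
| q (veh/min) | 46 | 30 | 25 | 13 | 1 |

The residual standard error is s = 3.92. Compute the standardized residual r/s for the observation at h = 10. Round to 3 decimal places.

-1.020

ŷ = 84 − 5·10 = 34
r = 30 − 34 = -4
r/s = -4 / 3.92 = -1.020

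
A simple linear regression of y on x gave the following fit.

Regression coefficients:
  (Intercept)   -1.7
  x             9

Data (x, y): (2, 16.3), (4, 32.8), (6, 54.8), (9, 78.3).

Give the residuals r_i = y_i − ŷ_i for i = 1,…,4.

0, -1.5, 2.5, -1

x=2: ŷ = -1.7 + 9·2 = 16.3; r = 16.3 − 16.3 = 0
x=4: ŷ = -1.7 + 9·4 = 34.3; r = 32.8 − 34.3 = -1.5
x=6: ŷ = -1.7 + 9·6 = 52.3; r = 54.8 − 52.3 = 2.5
x=9: ŷ = -1.7 + 9·9 = 79.3; r = 78.3 − 79.3 = -1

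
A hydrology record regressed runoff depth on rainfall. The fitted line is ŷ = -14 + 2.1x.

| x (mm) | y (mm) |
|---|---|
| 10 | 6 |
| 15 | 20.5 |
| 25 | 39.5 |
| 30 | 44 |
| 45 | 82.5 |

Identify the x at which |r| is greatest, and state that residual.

x=10: ŷ = -14 + 2.1·10 = 7; r = 6 − 7 = -1
x=15: ŷ = -14 + 2.1·15 = 17.5; r = 20.5 − 17.5 = 3
x=25: ŷ = -14 + 2.1·25 = 38.5; r = 39.5 − 38.5 = 1
x=30: ŷ = -14 + 2.1·30 = 49; r = 44 − 49 = -5
x=45: ŷ = -14 + 2.1·45 = 80.5; r = 82.5 − 80.5 = 2
Largest |r| is 5 at x = 30, residual -5.

x = 30, r = -5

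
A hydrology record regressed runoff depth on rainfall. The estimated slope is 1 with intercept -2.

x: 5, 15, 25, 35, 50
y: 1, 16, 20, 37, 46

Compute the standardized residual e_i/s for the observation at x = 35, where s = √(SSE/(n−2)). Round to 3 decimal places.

1.069

x=5: ŷ = -2 + 5 = 3; e = 1 − 3 = -2
x=15: ŷ = -2 + 15 = 13; e = 16 − 13 = 3
x=25: ŷ = -2 + 25 = 23; e = 20 − 23 = -3
x=35: ŷ = -2 + 35 = 33; e = 37 − 33 = 4
x=50: ŷ = -2 + 50 = 48; e = 46 − 48 = -2
SSE = 4 + 9 + 9 + 16 + 4 = 42
s = √(42/3) = 3.74166
e/s = 4 / 3.74166 = 1.069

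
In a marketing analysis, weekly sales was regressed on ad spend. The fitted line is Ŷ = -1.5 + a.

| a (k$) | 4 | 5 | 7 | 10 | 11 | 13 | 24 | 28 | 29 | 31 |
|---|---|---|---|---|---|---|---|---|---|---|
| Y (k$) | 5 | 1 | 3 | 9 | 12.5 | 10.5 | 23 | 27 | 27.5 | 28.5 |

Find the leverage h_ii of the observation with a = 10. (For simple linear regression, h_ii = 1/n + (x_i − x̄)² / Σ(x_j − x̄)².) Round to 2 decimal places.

ā = (4 + 5 + 7 + 10 + 11 + 13 + 24 + 28 + 29 + 31)/10 = 16.2
Σ(a − ā)² = 148.84 + 125.44 + 84.64 + 38.44 + 27.04 + 10.24 + 60.84 + 139.24 + 163.84 + 219.04 = 1017.6
h = 1/10 + (-6.2)²/1017.6 = 0.1 + 0.0377752 = 0.14

h = 0.14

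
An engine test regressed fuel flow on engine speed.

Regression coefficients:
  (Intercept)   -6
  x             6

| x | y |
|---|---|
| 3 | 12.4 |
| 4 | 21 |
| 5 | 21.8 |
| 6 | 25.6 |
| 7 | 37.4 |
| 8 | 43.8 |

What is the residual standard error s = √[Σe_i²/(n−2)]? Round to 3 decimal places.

s = 3.105

x=3: ŷ = -6 + 6·3 = 12; e = 12.4 − 12 = 0.4
x=4: ŷ = -6 + 6·4 = 18; e = 21 − 18 = 3
x=5: ŷ = -6 + 6·5 = 24; e = 21.8 − 24 = -2.2
x=6: ŷ = -6 + 6·6 = 30; e = 25.6 − 30 = -4.4
x=7: ŷ = -6 + 6·7 = 36; e = 37.4 − 36 = 1.4
x=8: ŷ = -6 + 6·8 = 42; e = 43.8 − 42 = 1.8
SSE = 0.16 + 9 + 4.84 + 19.36 + 1.96 + 3.24 = 38.56
s = √(38.56/4) = √9.64 ≈ 3.105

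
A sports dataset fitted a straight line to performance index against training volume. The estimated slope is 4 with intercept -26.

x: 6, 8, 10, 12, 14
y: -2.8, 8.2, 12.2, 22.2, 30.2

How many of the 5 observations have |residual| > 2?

1

x=6: ŷ = -26 + 4·6 = -2; r = -2.8 − (-2) = -0.8
x=8: ŷ = -26 + 4·8 = 6; r = 8.2 − 6 = 2.2
x=10: ŷ = -26 + 4·10 = 14; r = 12.2 − 14 = -1.8
x=12: ŷ = -26 + 4·12 = 22; r = 22.2 − 22 = 0.2
x=14: ŷ = -26 + 4·14 = 30; r = 30.2 − 30 = 0.2
|r| > 2: x=8 (|r|=2.2) → 1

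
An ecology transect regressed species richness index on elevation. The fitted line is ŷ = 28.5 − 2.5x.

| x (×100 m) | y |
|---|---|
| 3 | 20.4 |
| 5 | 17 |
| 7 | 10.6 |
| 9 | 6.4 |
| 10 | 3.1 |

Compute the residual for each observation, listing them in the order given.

x=3: ŷ = 28.5 − 2.5·3 = 21; e = 20.4 − 21 = -0.6
x=5: ŷ = 28.5 − 2.5·5 = 16; e = 17 − 16 = 1
x=7: ŷ = 28.5 − 2.5·7 = 11; e = 10.6 − 11 = -0.4
x=9: ŷ = 28.5 − 2.5·9 = 6; e = 6.4 − 6 = 0.4
x=10: ŷ = 28.5 − 2.5·10 = 3.5; e = 3.1 − 3.5 = -0.4

-0.6, 1, -0.4, 0.4, -0.4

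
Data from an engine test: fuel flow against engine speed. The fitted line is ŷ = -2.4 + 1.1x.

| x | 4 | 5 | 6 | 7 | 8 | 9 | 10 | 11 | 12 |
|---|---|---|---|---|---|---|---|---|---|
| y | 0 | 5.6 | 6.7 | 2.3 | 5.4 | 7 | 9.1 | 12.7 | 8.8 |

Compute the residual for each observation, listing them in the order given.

-2, 2.5, 2.5, -3, -1, -0.5, 0.5, 3, -2

x=4: ŷ = -2.4 + 1.1·4 = 2; e = 0 − 2 = -2
x=5: ŷ = -2.4 + 1.1·5 = 3.1; e = 5.6 − 3.1 = 2.5
x=6: ŷ = -2.4 + 1.1·6 = 4.2; e = 6.7 − 4.2 = 2.5
x=7: ŷ = -2.4 + 1.1·7 = 5.3; e = 2.3 − 5.3 = -3
x=8: ŷ = -2.4 + 1.1·8 = 6.4; e = 5.4 − 6.4 = -1
x=9: ŷ = -2.4 + 1.1·9 = 7.5; e = 7 − 7.5 = -0.5
x=10: ŷ = -2.4 + 1.1·10 = 8.6; e = 9.1 − 8.6 = 0.5
x=11: ŷ = -2.4 + 1.1·11 = 9.7; e = 12.7 − 9.7 = 3
x=12: ŷ = -2.4 + 1.1·12 = 10.8; e = 8.8 − 10.8 = -2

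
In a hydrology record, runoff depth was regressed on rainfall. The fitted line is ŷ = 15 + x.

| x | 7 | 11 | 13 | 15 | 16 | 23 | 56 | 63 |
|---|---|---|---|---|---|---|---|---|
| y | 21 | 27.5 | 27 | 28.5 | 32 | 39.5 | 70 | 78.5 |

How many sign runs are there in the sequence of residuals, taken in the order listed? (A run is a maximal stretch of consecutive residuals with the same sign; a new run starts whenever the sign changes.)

x=7: ŷ = 15 + 7 = 22; e = 21 − 22 = -1
x=11: ŷ = 15 + 11 = 26; e = 27.5 − 26 = 1.5
x=13: ŷ = 15 + 13 = 28; e = 27 − 28 = -1
x=15: ŷ = 15 + 15 = 30; e = 28.5 − 30 = -1.5
x=16: ŷ = 15 + 16 = 31; e = 32 − 31 = 1
x=23: ŷ = 15 + 23 = 38; e = 39.5 − 38 = 1.5
x=56: ŷ = 15 + 56 = 71; e = 70 − 71 = -1
x=63: ŷ = 15 + 63 = 78; e = 78.5 − 78 = 0.5
Signs: − + − − + + − +
Runs: −×1, +×1, −×2, +×2, −×1, +×1 → 6

6 runs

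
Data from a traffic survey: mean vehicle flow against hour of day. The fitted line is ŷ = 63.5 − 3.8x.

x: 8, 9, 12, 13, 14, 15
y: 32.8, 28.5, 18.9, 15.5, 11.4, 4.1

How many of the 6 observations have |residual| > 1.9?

x=8: ŷ = 63.5 − 3.8·8 = 33.1; e = 32.8 − 33.1 = -0.3
x=9: ŷ = 63.5 − 3.8·9 = 29.3; e = 28.5 − 29.3 = -0.8
x=12: ŷ = 63.5 − 3.8·12 = 17.9; e = 18.9 − 17.9 = 1
x=13: ŷ = 63.5 − 3.8·13 = 14.1; e = 15.5 − 14.1 = 1.4
x=14: ŷ = 63.5 − 3.8·14 = 10.3; e = 11.4 − 10.3 = 1.1
x=15: ŷ = 63.5 − 3.8·15 = 6.5; e = 4.1 − 6.5 = -2.4
|e| > 1.9: x=15 (|e|=2.4) → 1

1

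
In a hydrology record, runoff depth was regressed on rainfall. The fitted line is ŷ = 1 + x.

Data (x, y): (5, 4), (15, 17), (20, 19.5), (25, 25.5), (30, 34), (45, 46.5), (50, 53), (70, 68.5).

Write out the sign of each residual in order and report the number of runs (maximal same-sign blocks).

x=5: ŷ = 1 + 5 = 6; e = 4 − 6 = -2
x=15: ŷ = 1 + 15 = 16; e = 17 − 16 = 1
x=20: ŷ = 1 + 20 = 21; e = 19.5 − 21 = -1.5
x=25: ŷ = 1 + 25 = 26; e = 25.5 − 26 = -0.5
x=30: ŷ = 1 + 30 = 31; e = 34 − 31 = 3
x=45: ŷ = 1 + 45 = 46; e = 46.5 − 46 = 0.5
x=50: ŷ = 1 + 50 = 51; e = 53 − 51 = 2
x=70: ŷ = 1 + 70 = 71; e = 68.5 − 71 = -2.5
Signs: − + − − + + + −
Runs: −×1, +×1, −×2, +×3, −×1 → 5

5 runs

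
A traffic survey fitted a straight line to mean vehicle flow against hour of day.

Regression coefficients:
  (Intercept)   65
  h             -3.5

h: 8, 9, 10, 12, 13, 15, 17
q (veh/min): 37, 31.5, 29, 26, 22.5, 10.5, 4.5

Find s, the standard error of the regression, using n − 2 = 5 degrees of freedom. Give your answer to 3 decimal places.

h=8: q̂ = 65 − 3.5·8 = 37; r = 37 − 37 = 0
h=9: q̂ = 65 − 3.5·9 = 33.5; r = 31.5 − 33.5 = -2
h=10: q̂ = 65 − 3.5·10 = 30; r = 29 − 30 = -1
h=12: q̂ = 65 − 3.5·12 = 23; r = 26 − 23 = 3
h=13: q̂ = 65 − 3.5·13 = 19.5; r = 22.5 − 19.5 = 3
h=15: q̂ = 65 − 3.5·15 = 12.5; r = 10.5 − 12.5 = -2
h=17: q̂ = 65 − 3.5·17 = 5.5; r = 4.5 − 5.5 = -1
SSE = 0 + 4 + 1 + 9 + 9 + 4 + 1 = 28
s = √(28/5) = √5.6 ≈ 2.366

s = 2.366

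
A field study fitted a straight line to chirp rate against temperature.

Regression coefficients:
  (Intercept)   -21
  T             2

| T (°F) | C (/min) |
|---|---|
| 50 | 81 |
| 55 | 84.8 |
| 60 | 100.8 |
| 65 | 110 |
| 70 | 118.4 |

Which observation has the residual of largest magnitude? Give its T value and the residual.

T = 55, r = -4.2

T=50: Ĉ = -21 + 2·50 = 79; r = 81 − 79 = 2
T=55: Ĉ = -21 + 2·55 = 89; r = 84.8 − 89 = -4.2
T=60: Ĉ = -21 + 2·60 = 99; r = 100.8 − 99 = 1.8
T=65: Ĉ = -21 + 2·65 = 109; r = 110 − 109 = 1
T=70: Ĉ = -21 + 2·70 = 119; r = 118.4 − 119 = -0.6
Largest |r| is 4.2 at T = 55, residual -4.2.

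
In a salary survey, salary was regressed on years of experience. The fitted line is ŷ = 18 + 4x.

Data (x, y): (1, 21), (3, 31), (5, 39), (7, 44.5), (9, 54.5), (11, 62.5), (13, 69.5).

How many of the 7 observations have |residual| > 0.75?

4

x=1: ŷ = 18 + 4·1 = 22; e = 21 − 22 = -1
x=3: ŷ = 18 + 4·3 = 30; e = 31 − 30 = 1
x=5: ŷ = 18 + 4·5 = 38; e = 39 − 38 = 1
x=7: ŷ = 18 + 4·7 = 46; e = 44.5 − 46 = -1.5
x=9: ŷ = 18 + 4·9 = 54; e = 54.5 − 54 = 0.5
x=11: ŷ = 18 + 4·11 = 62; e = 62.5 − 62 = 0.5
x=13: ŷ = 18 + 4·13 = 70; e = 69.5 − 70 = -0.5
|e| > 0.75: x=1 (|e|=1), x=3 (|e|=1), x=5 (|e|=1), x=7 (|e|=1.5) → 4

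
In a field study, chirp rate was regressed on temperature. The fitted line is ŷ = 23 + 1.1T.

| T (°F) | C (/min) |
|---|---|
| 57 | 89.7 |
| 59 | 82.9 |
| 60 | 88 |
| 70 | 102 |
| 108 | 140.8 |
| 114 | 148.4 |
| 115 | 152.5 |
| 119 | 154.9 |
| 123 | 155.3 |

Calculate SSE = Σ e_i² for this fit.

SSE = 66

T=57: ŷ = 23 + 1.1·57 = 85.7; e = 89.7 − 85.7 = 4
T=59: ŷ = 23 + 1.1·59 = 87.9; e = 82.9 − 87.9 = -5
T=60: ŷ = 23 + 1.1·60 = 89; e = 88 − 89 = -1
T=70: ŷ = 23 + 1.1·70 = 100; e = 102 − 100 = 2
T=108: ŷ = 23 + 1.1·108 = 141.8; e = 140.8 − 141.8 = -1
T=114: ŷ = 23 + 1.1·114 = 148.4; e = 148.4 − 148.4 = 0
T=115: ŷ = 23 + 1.1·115 = 149.5; e = 152.5 − 149.5 = 3
T=119: ŷ = 23 + 1.1·119 = 153.9; e = 154.9 − 153.9 = 1
T=123: ŷ = 23 + 1.1·123 = 158.3; e = 155.3 − 158.3 = -3
SSE = 16 + 25 + 1 + 4 + 1 + 0 + 9 + 1 + 9 = 66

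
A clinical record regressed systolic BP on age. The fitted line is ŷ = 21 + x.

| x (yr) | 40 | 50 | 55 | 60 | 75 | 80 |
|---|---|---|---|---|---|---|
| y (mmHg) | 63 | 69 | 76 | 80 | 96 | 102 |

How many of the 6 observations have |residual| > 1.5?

x=40: ŷ = 21 + 40 = 61; r = 63 − 61 = 2
x=50: ŷ = 21 + 50 = 71; r = 69 − 71 = -2
x=55: ŷ = 21 + 55 = 76; r = 76 − 76 = 0
x=60: ŷ = 21 + 60 = 81; r = 80 − 81 = -1
x=75: ŷ = 21 + 75 = 96; r = 96 − 96 = 0
x=80: ŷ = 21 + 80 = 101; r = 102 − 101 = 1
|r| > 1.5: x=40 (|r|=2), x=50 (|r|=2) → 2

2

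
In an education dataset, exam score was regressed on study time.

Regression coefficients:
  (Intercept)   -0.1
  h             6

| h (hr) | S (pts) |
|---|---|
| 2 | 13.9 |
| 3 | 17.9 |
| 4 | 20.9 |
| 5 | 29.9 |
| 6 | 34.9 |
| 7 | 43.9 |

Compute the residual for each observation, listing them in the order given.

h=2: Ŝ = -0.1 + 6·2 = 11.9; e = 13.9 − 11.9 = 2
h=3: Ŝ = -0.1 + 6·3 = 17.9; e = 17.9 − 17.9 = 0
h=4: Ŝ = -0.1 + 6·4 = 23.9; e = 20.9 − 23.9 = -3
h=5: Ŝ = -0.1 + 6·5 = 29.9; e = 29.9 − 29.9 = 0
h=6: Ŝ = -0.1 + 6·6 = 35.9; e = 34.9 − 35.9 = -1
h=7: Ŝ = -0.1 + 6·7 = 41.9; e = 43.9 − 41.9 = 2

2, 0, -3, 0, -1, 2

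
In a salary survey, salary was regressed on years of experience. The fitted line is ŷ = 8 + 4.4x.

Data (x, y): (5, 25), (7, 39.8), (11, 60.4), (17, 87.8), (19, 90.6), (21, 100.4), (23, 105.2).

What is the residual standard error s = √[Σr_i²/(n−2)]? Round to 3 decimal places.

s = 4.099

x=5: ŷ = 8 + 4.4·5 = 30; r = 25 − 30 = -5
x=7: ŷ = 8 + 4.4·7 = 38.8; r = 39.8 − 38.8 = 1
x=11: ŷ = 8 + 4.4·11 = 56.4; r = 60.4 − 56.4 = 4
x=17: ŷ = 8 + 4.4·17 = 82.8; r = 87.8 − 82.8 = 5
x=19: ŷ = 8 + 4.4·19 = 91.6; r = 90.6 − 91.6 = -1
x=21: ŷ = 8 + 4.4·21 = 100.4; r = 100.4 − 100.4 = 0
x=23: ŷ = 8 + 4.4·23 = 109.2; r = 105.2 − 109.2 = -4
SSE = 25 + 1 + 16 + 25 + 1 + 0 + 16 = 84
s = √(84/5) = √16.8 ≈ 4.099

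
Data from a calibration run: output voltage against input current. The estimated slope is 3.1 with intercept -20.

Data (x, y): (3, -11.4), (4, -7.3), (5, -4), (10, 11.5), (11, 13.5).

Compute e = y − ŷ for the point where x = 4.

ŷ = -20 + 3.1·4 = -7.6
e = -7.3 − (-7.6) = 0.3

e = 0.3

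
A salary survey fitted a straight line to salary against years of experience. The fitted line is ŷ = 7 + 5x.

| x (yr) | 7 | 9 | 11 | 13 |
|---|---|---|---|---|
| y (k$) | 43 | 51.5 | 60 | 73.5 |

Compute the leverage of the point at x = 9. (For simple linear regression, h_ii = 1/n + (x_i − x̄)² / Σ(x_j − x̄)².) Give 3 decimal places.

h = 0.300

x̄ = (7 + 9 + 11 + 13)/4 = 10
Σ(x − x̄)² = 9 + 1 + 1 + 9 = 20
h = 1/4 + (-1)²/20 = 0.25 + 0.05 = 0.300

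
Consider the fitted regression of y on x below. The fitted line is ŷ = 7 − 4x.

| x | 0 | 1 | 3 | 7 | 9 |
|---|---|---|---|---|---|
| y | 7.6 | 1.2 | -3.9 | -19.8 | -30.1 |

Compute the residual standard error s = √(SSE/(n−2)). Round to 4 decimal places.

s = 1.5769

x=0: ŷ = 7 − 4·0 = 7; r = 7.6 − 7 = 0.6
x=1: ŷ = 7 − 4·1 = 3; r = 1.2 − 3 = -1.8
x=3: ŷ = 7 − 4·3 = -5; r = -3.9 − (-5) = 1.1
x=7: ŷ = 7 − 4·7 = -21; r = -19.8 − (-21) = 1.2
x=9: ŷ = 7 − 4·9 = -29; r = -30.1 − (-29) = -1.1
SSE = 0.36 + 3.24 + 1.21 + 1.44 + 1.21 = 7.46
s = √(7.46/3) = √2.48667 ≈ 1.5769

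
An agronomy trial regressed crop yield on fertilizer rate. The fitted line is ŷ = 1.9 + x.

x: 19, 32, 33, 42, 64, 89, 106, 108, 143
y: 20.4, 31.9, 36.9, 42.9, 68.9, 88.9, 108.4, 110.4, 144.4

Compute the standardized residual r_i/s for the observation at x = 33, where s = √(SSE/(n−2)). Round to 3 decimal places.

1.103

x=19: ŷ = 1.9 + 19 = 20.9; r = 20.4 − 20.9 = -0.5
x=32: ŷ = 1.9 + 32 = 33.9; r = 31.9 − 33.9 = -2
x=33: ŷ = 1.9 + 33 = 34.9; r = 36.9 − 34.9 = 2
x=42: ŷ = 1.9 + 42 = 43.9; r = 42.9 − 43.9 = -1
x=64: ŷ = 1.9 + 64 = 65.9; r = 68.9 − 65.9 = 3
x=89: ŷ = 1.9 + 89 = 90.9; r = 88.9 − 90.9 = -2
x=106: ŷ = 1.9 + 106 = 107.9; r = 108.4 − 107.9 = 0.5
x=108: ŷ = 1.9 + 108 = 109.9; r = 110.4 − 109.9 = 0.5
x=143: ŷ = 1.9 + 143 = 144.9; r = 144.4 − 144.9 = -0.5
SSE = 0.25 + 4 + 4 + 1 + 9 + 4 + 0.25 + 0.25 + 0.25 = 23
s = √(23/7) = 1.81265
r/s = 2 / 1.81265 = 1.103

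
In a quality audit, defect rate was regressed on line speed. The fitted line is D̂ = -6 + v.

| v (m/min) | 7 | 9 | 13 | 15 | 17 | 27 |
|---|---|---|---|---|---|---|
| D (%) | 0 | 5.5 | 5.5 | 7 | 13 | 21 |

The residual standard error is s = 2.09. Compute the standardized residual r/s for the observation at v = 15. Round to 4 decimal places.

-0.9569

D̂ = -6 + 15 = 9
r = 7 − 9 = -2
r/s = -2 / 2.09 = -0.9569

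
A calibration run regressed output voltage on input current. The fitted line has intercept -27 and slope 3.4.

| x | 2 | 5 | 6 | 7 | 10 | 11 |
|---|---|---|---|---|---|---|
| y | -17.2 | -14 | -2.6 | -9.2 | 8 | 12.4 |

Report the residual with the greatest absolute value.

x=2: ŷ = -27 + 3.4·2 = -20.2; r = -17.2 − (-20.2) = 3
x=5: ŷ = -27 + 3.4·5 = -10; r = -14 − (-10) = -4
x=6: ŷ = -27 + 3.4·6 = -6.6; r = -2.6 − (-6.6) = 4
x=7: ŷ = -27 + 3.4·7 = -3.2; r = -9.2 − (-3.2) = -6
x=10: ŷ = -27 + 3.4·10 = 7; r = 8 − 7 = 1
x=11: ŷ = -27 + 3.4·11 = 10.4; r = 12.4 − 10.4 = 2
Largest |r| is 6 at x = 7, residual -6.

r = -6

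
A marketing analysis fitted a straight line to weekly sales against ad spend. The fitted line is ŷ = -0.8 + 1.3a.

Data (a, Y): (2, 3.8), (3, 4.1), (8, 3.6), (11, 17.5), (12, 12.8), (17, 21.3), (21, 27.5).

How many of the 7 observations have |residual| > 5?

1

a=2: ŷ = -0.8 + 1.3·2 = 1.8; e = 3.8 − 1.8 = 2
a=3: ŷ = -0.8 + 1.3·3 = 3.1; e = 4.1 − 3.1 = 1
a=8: ŷ = -0.8 + 1.3·8 = 9.6; e = 3.6 − 9.6 = -6
a=11: ŷ = -0.8 + 1.3·11 = 13.5; e = 17.5 − 13.5 = 4
a=12: ŷ = -0.8 + 1.3·12 = 14.8; e = 12.8 − 14.8 = -2
a=17: ŷ = -0.8 + 1.3·17 = 21.3; e = 21.3 − 21.3 = 0
a=21: ŷ = -0.8 + 1.3·21 = 26.5; e = 27.5 − 26.5 = 1
|e| > 5: a=8 (|e|=6) → 1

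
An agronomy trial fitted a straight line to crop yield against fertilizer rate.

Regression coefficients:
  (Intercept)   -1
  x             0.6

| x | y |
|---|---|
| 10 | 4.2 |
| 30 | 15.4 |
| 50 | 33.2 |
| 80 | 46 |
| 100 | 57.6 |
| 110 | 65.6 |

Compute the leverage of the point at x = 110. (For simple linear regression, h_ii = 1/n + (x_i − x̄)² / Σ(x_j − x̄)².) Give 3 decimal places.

x̄ = (10 + 30 + 50 + 80 + 100 + 110)/6 = 63.3333
Σ(x − x̄)² = 2844.44 + 1111.11 + 177.778 + 277.778 + 1344.44 + 2177.78 = 7933.33
h = 1/6 + (46.6667)²/7933.33 = 0.166667 + 0.27451 = 0.441

h = 0.441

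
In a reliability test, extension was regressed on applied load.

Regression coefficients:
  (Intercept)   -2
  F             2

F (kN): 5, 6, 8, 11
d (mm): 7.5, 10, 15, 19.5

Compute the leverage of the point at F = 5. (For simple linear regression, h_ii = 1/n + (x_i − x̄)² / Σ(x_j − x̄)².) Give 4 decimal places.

F̄ = (5 + 6 + 8 + 11)/4 = 7.5
Σ(F − F̄)² = 6.25 + 2.25 + 0.25 + 12.25 = 21
h = 1/4 + (-2.5)²/21 = 0.25 + 0.297619 = 0.5476

h = 0.5476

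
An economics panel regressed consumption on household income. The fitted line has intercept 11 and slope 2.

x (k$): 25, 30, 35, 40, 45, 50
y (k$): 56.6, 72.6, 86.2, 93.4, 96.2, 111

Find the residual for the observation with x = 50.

e = 0

ŷ = 11 + 2·50 = 111
e = 111 − 111 = 0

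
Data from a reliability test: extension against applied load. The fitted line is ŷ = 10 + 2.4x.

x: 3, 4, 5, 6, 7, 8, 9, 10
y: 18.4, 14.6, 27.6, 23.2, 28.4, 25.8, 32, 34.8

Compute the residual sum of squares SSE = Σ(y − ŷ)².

SSE = 74.16

x=3: ŷ = 10 + 2.4·3 = 17.2; e = 18.4 − 17.2 = 1.2
x=4: ŷ = 10 + 2.4·4 = 19.6; e = 14.6 − 19.6 = -5
x=5: ŷ = 10 + 2.4·5 = 22; e = 27.6 − 22 = 5.6
x=6: ŷ = 10 + 2.4·6 = 24.4; e = 23.2 − 24.4 = -1.2
x=7: ŷ = 10 + 2.4·7 = 26.8; e = 28.4 − 26.8 = 1.6
x=8: ŷ = 10 + 2.4·8 = 29.2; e = 25.8 − 29.2 = -3.4
x=9: ŷ = 10 + 2.4·9 = 31.6; e = 32 − 31.6 = 0.4
x=10: ŷ = 10 + 2.4·10 = 34; e = 34.8 − 34 = 0.8
SSE = 1.44 + 25 + 31.36 + 1.44 + 2.56 + 11.56 + 0.16 + 0.64 = 74.16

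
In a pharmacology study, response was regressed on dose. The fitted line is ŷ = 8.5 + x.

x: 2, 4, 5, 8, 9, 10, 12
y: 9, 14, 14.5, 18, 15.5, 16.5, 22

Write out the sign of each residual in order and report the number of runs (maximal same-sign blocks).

x=2: ŷ = 8.5 + 2 = 10.5; e = 9 − 10.5 = -1.5
x=4: ŷ = 8.5 + 4 = 12.5; e = 14 − 12.5 = 1.5
x=5: ŷ = 8.5 + 5 = 13.5; e = 14.5 − 13.5 = 1
x=8: ŷ = 8.5 + 8 = 16.5; e = 18 − 16.5 = 1.5
x=9: ŷ = 8.5 + 9 = 17.5; e = 15.5 − 17.5 = -2
x=10: ŷ = 8.5 + 10 = 18.5; e = 16.5 − 18.5 = -2
x=12: ŷ = 8.5 + 12 = 20.5; e = 22 − 20.5 = 1.5
Signs: − + + + − − +
Runs: −×1, +×3, −×2, +×1 → 4

4 runs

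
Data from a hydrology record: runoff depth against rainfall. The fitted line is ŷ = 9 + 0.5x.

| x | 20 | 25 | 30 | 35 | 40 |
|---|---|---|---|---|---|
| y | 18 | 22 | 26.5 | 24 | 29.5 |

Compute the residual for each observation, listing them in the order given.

x=20: ŷ = 9 + 0.5·20 = 19; r = 18 − 19 = -1
x=25: ŷ = 9 + 0.5·25 = 21.5; r = 22 − 21.5 = 0.5
x=30: ŷ = 9 + 0.5·30 = 24; r = 26.5 − 24 = 2.5
x=35: ŷ = 9 + 0.5·35 = 26.5; r = 24 − 26.5 = -2.5
x=40: ŷ = 9 + 0.5·40 = 29; r = 29.5 − 29 = 0.5

-1, 0.5, 2.5, -2.5, 0.5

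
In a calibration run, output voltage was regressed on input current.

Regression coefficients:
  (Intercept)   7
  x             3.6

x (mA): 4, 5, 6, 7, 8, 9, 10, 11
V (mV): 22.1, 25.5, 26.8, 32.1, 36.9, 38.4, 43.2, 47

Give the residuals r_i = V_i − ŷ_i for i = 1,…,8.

0.7, 0.5, -1.8, -0.1, 1.1, -1, 0.2, 0.4

x=4: ŷ = 7 + 3.6·4 = 21.4; r = 22.1 − 21.4 = 0.7
x=5: ŷ = 7 + 3.6·5 = 25; r = 25.5 − 25 = 0.5
x=6: ŷ = 7 + 3.6·6 = 28.6; r = 26.8 − 28.6 = -1.8
x=7: ŷ = 7 + 3.6·7 = 32.2; r = 32.1 − 32.2 = -0.1
x=8: ŷ = 7 + 3.6·8 = 35.8; r = 36.9 − 35.8 = 1.1
x=9: ŷ = 7 + 3.6·9 = 39.4; r = 38.4 − 39.4 = -1
x=10: ŷ = 7 + 3.6·10 = 43; r = 43.2 − 43 = 0.2
x=11: ŷ = 7 + 3.6·11 = 46.6; r = 47 − 46.6 = 0.4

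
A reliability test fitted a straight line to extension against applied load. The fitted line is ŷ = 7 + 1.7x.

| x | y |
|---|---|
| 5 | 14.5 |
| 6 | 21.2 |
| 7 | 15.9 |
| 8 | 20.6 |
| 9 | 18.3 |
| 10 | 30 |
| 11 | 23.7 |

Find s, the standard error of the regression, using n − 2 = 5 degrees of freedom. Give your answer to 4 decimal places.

x=5: ŷ = 7 + 1.7·5 = 15.5; r = 14.5 − 15.5 = -1
x=6: ŷ = 7 + 1.7·6 = 17.2; r = 21.2 − 17.2 = 4
x=7: ŷ = 7 + 1.7·7 = 18.9; r = 15.9 − 18.9 = -3
x=8: ŷ = 7 + 1.7·8 = 20.6; r = 20.6 − 20.6 = 0
x=9: ŷ = 7 + 1.7·9 = 22.3; r = 18.3 − 22.3 = -4
x=10: ŷ = 7 + 1.7·10 = 24; r = 30 − 24 = 6
x=11: ŷ = 7 + 1.7·11 = 25.7; r = 23.7 − 25.7 = -2
SSE = 1 + 16 + 9 + 0 + 16 + 36 + 4 = 82
s = √(82/5) = √16.4 ≈ 4.0497

s = 4.0497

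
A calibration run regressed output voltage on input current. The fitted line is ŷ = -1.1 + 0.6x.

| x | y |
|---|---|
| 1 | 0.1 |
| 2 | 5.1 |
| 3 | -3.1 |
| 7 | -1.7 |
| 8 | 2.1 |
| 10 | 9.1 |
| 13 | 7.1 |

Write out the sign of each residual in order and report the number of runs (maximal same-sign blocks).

3 runs

x=1: ŷ = -1.1 + 0.6·1 = -0.5; r = 0.1 − (-0.5) = 0.6
x=2: ŷ = -1.1 + 0.6·2 = 0.1; r = 5.1 − 0.1 = 5
x=3: ŷ = -1.1 + 0.6·3 = 0.7; r = -3.1 − 0.7 = -3.8
x=7: ŷ = -1.1 + 0.6·7 = 3.1; r = -1.7 − 3.1 = -4.8
x=8: ŷ = -1.1 + 0.6·8 = 3.7; r = 2.1 − 3.7 = -1.6
x=10: ŷ = -1.1 + 0.6·10 = 4.9; r = 9.1 − 4.9 = 4.2
x=13: ŷ = -1.1 + 0.6·13 = 6.7; r = 7.1 − 6.7 = 0.4
Signs: + + − − − + +
Runs: +×2, −×3, +×2 → 3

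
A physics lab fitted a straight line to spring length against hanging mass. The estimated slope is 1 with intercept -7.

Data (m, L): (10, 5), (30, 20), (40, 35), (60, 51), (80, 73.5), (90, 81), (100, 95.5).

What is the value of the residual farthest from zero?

m=10: ŷ = -7 + 10 = 3; r = 5 − 3 = 2
m=30: ŷ = -7 + 30 = 23; r = 20 − 23 = -3
m=40: ŷ = -7 + 40 = 33; r = 35 − 33 = 2
m=60: ŷ = -7 + 60 = 53; r = 51 − 53 = -2
m=80: ŷ = -7 + 80 = 73; r = 73.5 − 73 = 0.5
m=90: ŷ = -7 + 90 = 83; r = 81 − 83 = -2
m=100: ŷ = -7 + 100 = 93; r = 95.5 − 93 = 2.5
Largest |r| is 3 at m = 30, residual -3.

r = -3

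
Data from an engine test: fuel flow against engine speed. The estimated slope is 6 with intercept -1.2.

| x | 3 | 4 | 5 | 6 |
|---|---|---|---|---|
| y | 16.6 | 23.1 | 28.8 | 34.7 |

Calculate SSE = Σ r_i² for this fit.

SSE = 0.14

x=3: ŷ = -1.2 + 6·3 = 16.8; r = 16.6 − 16.8 = -0.2
x=4: ŷ = -1.2 + 6·4 = 22.8; r = 23.1 − 22.8 = 0.3
x=5: ŷ = -1.2 + 6·5 = 28.8; r = 28.8 − 28.8 = 0
x=6: ŷ = -1.2 + 6·6 = 34.8; r = 34.7 − 34.8 = -0.1
SSE = 0.04 + 0.09 + 0 + 0.01 = 0.14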